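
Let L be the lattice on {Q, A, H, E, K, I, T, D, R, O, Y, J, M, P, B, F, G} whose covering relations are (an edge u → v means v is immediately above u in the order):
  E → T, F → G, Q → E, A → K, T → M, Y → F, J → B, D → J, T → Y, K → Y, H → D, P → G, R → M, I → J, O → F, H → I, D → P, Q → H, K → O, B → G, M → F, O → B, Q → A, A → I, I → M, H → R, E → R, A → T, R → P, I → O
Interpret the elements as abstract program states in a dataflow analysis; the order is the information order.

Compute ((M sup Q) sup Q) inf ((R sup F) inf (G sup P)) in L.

M ∨ Q = M
M ∨ Q = M
R ∨ F = F
G ∨ P = G
F ∧ G = F
M ∧ F = M

M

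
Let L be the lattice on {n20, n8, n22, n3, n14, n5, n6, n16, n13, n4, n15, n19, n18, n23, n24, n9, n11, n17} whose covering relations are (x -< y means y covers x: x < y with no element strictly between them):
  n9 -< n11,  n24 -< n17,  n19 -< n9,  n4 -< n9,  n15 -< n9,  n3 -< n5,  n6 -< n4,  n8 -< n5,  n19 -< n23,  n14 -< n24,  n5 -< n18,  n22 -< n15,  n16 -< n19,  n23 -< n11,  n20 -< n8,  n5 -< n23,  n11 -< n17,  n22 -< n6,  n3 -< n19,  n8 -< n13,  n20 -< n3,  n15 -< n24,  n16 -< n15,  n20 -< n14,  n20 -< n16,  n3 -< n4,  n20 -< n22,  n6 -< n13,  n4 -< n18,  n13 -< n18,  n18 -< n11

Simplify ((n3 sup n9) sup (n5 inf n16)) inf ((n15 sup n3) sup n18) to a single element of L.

n3 ∨ n9 = n9
n5 ∧ n16 = n20
n9 ∨ n20 = n9
n15 ∨ n3 = n9
n9 ∨ n18 = n11
n9 ∧ n11 = n9

n9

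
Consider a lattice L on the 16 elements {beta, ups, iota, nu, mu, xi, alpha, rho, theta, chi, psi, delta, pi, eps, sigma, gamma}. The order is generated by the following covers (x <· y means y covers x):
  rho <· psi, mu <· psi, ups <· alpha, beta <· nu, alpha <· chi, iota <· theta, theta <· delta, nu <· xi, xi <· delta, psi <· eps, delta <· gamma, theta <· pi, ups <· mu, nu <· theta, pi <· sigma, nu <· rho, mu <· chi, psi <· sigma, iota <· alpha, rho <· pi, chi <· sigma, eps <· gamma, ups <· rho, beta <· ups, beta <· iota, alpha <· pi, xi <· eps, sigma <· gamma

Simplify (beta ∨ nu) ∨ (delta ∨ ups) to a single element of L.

gamma

beta ∨ nu = nu
delta ∨ ups = gamma
nu ∨ gamma = gamma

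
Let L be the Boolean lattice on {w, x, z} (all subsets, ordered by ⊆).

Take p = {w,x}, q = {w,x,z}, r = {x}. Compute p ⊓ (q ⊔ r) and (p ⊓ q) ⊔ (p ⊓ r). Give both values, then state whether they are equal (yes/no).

{w,x}; {w,x}; yes

q ⊔ r = {w,x,z}, so p ⊓ (q ⊔ r) = {w,x} ⊓ {w,x,z} = {w,x}.
p ⊓ q = {w,x} and p ⊓ r = {x}, so (p ⊓ q) ⊔ (p ⊓ r) = {w,x} ⊔ {x} = {w,x}.
Equal: yes.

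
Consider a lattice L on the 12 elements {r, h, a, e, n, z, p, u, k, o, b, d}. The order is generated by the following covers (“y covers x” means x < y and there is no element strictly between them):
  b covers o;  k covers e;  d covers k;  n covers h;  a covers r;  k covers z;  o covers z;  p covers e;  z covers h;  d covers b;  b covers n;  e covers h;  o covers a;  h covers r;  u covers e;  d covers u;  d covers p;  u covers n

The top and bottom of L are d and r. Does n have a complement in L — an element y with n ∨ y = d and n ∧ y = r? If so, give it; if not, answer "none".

For every candidate y, either n ∨ y ≠ d or n ∧ y ≠ r; no complement exists.

none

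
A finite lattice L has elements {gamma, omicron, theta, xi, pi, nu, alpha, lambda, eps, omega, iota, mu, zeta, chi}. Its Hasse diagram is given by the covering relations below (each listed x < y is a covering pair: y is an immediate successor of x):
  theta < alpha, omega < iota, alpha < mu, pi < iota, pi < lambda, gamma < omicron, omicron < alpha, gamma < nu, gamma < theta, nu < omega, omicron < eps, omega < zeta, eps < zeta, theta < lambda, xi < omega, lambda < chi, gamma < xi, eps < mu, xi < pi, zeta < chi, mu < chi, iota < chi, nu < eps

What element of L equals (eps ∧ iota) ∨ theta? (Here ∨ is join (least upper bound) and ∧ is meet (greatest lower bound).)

eps ∧ iota = nu
nu ∨ theta = mu

mu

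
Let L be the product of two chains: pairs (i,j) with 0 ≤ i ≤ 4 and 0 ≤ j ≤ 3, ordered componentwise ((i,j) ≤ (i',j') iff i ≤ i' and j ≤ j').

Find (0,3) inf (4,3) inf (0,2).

In a product of chains, the meet is componentwise min, giving (0,2).

(0,2)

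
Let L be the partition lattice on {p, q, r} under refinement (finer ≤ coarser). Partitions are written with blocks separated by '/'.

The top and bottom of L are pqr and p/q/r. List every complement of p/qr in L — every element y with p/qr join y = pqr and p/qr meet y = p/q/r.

pq/r, pr/q

Need y with p/qr ∨ y = pqr and p/qr ∧ y = p/q/r.
Checking each element gives: pq/r, pr/q.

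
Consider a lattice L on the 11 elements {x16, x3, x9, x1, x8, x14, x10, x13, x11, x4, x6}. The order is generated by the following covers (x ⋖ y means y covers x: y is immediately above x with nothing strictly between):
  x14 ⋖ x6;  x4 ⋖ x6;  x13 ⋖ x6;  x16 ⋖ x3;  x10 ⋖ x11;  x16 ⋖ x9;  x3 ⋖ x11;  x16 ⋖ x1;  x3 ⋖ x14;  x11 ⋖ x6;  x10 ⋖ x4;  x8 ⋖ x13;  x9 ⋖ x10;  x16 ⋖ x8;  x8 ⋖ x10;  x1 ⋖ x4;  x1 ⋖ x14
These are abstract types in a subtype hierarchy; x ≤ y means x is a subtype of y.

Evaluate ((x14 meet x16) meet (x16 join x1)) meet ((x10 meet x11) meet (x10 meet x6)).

x16

x14 ∧ x16 = x16
x16 ∨ x1 = x1
x16 ∧ x1 = x16
x10 ∧ x11 = x10
x10 ∧ x6 = x10
x10 ∧ x10 = x10
x16 ∧ x10 = x16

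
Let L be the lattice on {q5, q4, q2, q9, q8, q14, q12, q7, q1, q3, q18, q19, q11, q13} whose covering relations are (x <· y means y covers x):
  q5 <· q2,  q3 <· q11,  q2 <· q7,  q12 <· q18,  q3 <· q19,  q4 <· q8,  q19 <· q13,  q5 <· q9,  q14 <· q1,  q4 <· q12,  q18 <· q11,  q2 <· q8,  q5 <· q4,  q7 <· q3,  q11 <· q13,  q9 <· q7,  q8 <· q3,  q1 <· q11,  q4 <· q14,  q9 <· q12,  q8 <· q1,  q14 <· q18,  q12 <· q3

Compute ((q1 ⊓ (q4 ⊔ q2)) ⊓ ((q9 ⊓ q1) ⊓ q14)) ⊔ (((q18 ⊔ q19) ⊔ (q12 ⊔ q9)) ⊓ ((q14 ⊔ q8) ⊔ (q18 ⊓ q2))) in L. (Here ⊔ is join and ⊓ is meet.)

q1

q4 ∨ q2 = q8
q1 ∧ q8 = q8
q9 ∧ q1 = q5
q5 ∧ q14 = q5
q8 ∧ q5 = q5
q18 ∨ q19 = q13
q12 ∨ q9 = q12
q13 ∨ q12 = q13
q14 ∨ q8 = q1
q18 ∧ q2 = q5
q1 ∨ q5 = q1
q13 ∧ q1 = q1
q5 ∨ q1 = q1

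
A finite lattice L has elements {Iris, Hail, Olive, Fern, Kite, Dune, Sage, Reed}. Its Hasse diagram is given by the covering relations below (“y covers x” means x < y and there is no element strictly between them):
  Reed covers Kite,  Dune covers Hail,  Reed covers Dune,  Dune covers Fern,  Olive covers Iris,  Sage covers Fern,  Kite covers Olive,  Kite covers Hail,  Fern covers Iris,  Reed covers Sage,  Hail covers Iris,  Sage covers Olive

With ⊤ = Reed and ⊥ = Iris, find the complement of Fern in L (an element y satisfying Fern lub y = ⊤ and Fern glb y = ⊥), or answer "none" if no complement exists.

Kite

Need y with Fern ∨ y = Reed and Fern ∧ y = Iris.
Checking each element gives: Kite.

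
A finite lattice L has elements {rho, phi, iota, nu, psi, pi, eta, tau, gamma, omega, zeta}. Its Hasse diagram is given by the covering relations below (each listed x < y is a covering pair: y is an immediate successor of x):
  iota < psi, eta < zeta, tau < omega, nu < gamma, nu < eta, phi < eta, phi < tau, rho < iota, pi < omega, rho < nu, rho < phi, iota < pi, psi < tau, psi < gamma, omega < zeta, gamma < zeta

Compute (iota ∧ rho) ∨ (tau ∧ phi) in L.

phi

iota ∧ rho = rho
tau ∧ phi = phi
rho ∨ phi = phi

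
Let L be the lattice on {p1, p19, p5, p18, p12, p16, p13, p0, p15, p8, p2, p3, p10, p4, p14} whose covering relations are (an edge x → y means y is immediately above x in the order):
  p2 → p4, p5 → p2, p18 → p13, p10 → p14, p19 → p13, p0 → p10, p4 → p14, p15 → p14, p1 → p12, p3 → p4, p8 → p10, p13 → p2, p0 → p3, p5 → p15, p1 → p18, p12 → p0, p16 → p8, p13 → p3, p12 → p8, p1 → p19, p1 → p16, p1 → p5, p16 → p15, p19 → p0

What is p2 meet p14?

Common lower bounds of {p2, p14}: p1, p13, p18, p19, p2, p5.
The greatest among these is p2.

p2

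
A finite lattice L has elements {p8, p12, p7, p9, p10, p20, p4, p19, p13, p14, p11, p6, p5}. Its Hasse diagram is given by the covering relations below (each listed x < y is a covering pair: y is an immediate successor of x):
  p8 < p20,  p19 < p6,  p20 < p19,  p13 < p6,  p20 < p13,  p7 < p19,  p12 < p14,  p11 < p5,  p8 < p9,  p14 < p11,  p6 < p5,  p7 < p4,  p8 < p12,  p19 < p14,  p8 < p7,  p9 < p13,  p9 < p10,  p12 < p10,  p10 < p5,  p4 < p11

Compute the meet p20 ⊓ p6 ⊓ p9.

p8

Common lower bounds of {p20, p6, p9}: p8.
The greatest among these is p8.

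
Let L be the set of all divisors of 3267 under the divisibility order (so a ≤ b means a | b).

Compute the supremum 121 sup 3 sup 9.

1089

In the divisibility order, the join is the least common multiple: lcm(121, 3, 9) = 1089.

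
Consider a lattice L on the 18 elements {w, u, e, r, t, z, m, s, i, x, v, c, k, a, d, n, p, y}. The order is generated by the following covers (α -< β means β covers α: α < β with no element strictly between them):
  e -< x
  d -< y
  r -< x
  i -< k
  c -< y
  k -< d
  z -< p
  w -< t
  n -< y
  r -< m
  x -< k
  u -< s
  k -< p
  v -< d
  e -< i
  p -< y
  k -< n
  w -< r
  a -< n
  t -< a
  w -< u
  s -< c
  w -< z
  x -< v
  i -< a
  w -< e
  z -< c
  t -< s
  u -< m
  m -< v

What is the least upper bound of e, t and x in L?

Common upper bounds of {e, t, x}: n, y.
The least among these is n.

n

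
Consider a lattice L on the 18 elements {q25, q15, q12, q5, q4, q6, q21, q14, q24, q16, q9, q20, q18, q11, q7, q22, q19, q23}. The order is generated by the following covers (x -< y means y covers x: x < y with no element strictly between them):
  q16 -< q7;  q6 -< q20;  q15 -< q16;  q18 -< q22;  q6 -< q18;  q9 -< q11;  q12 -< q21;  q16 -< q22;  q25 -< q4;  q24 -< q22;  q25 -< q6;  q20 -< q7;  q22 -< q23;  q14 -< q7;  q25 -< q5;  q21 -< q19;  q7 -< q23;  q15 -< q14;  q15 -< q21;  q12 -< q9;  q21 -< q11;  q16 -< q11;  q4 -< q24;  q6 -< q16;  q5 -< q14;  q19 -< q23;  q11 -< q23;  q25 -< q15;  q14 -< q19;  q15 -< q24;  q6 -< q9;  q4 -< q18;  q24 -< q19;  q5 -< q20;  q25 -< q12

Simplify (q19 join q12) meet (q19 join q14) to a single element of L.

q19 ∨ q12 = q19
q19 ∨ q14 = q19
q19 ∧ q19 = q19

q19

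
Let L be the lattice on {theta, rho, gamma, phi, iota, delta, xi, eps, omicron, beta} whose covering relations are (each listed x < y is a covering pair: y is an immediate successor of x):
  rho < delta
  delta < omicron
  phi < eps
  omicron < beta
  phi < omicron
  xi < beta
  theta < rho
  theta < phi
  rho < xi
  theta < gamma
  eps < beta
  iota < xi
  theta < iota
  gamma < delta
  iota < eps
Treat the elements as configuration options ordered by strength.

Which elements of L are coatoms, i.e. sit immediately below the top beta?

eps, omicron, xi

The coatoms are exactly the elements covered by beta: eps, omicron, xi.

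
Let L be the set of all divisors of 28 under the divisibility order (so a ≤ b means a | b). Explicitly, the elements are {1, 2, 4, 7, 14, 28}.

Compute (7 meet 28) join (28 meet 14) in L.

7 ∧ 28 = 7
28 ∧ 14 = 14
7 ∨ 14 = 14

14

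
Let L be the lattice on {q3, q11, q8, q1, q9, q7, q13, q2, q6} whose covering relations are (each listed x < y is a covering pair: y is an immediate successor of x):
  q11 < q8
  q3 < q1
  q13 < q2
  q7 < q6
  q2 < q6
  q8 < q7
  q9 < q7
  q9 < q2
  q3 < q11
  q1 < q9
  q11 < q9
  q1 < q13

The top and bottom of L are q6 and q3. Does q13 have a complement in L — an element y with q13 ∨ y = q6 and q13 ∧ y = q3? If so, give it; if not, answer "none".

Need y with q13 ∨ y = q6 and q13 ∧ y = q3.
Checking each element gives: q8.

q8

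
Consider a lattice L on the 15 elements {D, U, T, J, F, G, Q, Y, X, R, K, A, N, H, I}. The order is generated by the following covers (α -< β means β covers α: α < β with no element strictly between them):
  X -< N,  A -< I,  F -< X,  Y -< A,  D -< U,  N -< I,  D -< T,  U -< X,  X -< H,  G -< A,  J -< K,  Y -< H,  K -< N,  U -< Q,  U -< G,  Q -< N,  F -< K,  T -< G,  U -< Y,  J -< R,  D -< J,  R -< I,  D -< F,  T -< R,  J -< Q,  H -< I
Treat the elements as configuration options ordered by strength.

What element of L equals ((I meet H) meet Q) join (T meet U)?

I ∧ H = H
H ∧ Q = U
T ∧ U = D
U ∨ D = U

U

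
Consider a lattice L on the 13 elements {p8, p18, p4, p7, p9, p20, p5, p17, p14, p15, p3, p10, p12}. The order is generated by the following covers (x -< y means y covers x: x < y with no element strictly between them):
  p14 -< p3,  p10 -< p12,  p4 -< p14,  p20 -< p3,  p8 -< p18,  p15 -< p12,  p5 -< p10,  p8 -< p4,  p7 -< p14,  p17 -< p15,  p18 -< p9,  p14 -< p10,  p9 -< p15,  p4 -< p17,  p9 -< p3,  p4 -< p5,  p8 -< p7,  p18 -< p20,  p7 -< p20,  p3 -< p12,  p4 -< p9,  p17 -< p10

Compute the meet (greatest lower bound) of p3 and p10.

Common lower bounds of {p3, p10}: p14, p4, p7, p8.
The greatest among these is p14.

p14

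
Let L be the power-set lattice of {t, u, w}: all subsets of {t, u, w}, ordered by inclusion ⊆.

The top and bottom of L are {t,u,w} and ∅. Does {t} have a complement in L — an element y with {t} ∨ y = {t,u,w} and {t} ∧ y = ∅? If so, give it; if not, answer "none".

Need y with {t} ∨ y = {t,u,w} and {t} ∧ y = ∅.
Checking each element gives: {u,w}.

{u,w}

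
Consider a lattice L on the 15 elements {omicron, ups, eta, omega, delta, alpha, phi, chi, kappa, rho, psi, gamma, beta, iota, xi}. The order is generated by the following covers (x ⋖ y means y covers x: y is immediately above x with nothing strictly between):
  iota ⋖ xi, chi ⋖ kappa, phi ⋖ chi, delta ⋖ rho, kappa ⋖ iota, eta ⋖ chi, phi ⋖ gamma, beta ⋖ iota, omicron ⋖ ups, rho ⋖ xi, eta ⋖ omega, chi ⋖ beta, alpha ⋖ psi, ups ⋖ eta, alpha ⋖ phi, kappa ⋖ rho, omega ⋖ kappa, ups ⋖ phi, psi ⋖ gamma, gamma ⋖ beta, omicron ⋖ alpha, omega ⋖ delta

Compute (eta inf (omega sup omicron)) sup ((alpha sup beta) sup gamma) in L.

omega ∨ omicron = omega
eta ∧ omega = eta
alpha ∨ beta = beta
beta ∨ gamma = beta
eta ∨ beta = beta

beta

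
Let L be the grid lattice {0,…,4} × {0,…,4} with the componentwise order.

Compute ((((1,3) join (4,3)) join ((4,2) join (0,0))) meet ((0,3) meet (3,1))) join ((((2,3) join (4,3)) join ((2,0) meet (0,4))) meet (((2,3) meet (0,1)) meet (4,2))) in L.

(0,1)

(1,3) ∨ (4,3) = (4,3)
(4,2) ∨ (0,0) = (4,2)
(4,3) ∨ (4,2) = (4,3)
(0,3) ∧ (3,1) = (0,1)
(4,3) ∧ (0,1) = (0,1)
(2,3) ∨ (4,3) = (4,3)
(2,0) ∧ (0,4) = (0,0)
(4,3) ∨ (0,0) = (4,3)
(2,3) ∧ (0,1) = (0,1)
(0,1) ∧ (4,2) = (0,1)
(4,3) ∧ (0,1) = (0,1)
(0,1) ∨ (0,1) = (0,1)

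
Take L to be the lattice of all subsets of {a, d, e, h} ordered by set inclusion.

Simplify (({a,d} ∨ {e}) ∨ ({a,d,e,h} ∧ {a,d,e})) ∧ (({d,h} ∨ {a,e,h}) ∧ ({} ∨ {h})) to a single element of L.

{}

{a,d} ∨ {e} = {a,d,e}
{a,d,e,h} ∧ {a,d,e} = {a,d,e}
{a,d,e} ∨ {a,d,e} = {a,d,e}
{d,h} ∨ {a,e,h} = {a,d,e,h}
{} ∨ {h} = {h}
{a,d,e,h} ∧ {h} = {h}
{a,d,e} ∧ {h} = {}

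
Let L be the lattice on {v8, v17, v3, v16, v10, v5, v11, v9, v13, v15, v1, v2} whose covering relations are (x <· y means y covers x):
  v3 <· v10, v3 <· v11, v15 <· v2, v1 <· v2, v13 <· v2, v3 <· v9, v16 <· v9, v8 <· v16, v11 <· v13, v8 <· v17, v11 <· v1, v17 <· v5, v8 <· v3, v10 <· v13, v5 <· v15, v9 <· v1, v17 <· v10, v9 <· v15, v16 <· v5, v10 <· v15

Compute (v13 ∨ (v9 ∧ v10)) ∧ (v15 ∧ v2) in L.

v10

v9 ∧ v10 = v3
v13 ∨ v3 = v13
v15 ∧ v2 = v15
v13 ∧ v15 = v10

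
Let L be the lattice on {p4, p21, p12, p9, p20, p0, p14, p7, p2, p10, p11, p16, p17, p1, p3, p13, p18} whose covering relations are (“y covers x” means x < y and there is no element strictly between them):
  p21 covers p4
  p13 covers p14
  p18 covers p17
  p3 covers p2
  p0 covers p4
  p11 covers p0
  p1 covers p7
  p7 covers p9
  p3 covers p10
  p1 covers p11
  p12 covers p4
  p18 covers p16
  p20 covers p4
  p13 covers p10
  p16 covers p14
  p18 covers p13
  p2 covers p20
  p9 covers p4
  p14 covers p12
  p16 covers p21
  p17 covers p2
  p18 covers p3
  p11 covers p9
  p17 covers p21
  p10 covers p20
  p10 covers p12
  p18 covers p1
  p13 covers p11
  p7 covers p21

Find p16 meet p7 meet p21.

p21

Common lower bounds of {p16, p7, p21}: p21, p4.
The greatest among these is p21.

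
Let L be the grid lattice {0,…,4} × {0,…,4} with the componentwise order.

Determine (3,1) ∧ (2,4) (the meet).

Common lower bounds of {(3,1), (2,4)}: (0,0), (0,1), (1,0), (1,1), (2,0), (2,1).
The greatest among these is (2,1).

(2,1)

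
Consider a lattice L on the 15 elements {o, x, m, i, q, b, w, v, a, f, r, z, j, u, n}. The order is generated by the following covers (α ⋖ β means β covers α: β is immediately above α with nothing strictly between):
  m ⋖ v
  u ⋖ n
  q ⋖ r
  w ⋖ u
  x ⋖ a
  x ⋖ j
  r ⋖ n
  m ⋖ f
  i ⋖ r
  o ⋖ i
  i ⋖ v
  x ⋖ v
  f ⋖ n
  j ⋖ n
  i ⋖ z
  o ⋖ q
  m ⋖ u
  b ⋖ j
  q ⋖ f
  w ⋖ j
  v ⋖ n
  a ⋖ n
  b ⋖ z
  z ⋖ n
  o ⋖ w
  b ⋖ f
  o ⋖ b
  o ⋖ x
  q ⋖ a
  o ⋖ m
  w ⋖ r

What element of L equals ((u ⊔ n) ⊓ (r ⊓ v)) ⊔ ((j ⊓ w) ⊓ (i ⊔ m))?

u ∨ n = n
r ∧ v = i
n ∧ i = i
j ∧ w = w
i ∨ m = v
w ∧ v = o
i ∨ o = i

i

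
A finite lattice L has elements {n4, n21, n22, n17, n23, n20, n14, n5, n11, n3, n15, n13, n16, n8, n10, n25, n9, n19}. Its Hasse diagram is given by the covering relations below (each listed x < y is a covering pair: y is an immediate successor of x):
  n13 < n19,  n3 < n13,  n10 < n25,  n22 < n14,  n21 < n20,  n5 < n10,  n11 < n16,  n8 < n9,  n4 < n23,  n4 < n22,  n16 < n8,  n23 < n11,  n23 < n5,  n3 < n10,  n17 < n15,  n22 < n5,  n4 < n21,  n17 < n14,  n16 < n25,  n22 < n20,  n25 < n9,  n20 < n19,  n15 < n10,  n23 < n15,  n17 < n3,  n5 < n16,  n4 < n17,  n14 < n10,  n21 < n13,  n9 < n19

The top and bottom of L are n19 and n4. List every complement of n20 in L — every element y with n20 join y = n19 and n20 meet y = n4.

Need y with n20 ∨ y = n19 and n20 ∧ y = n4.
Checking each element gives: n11, n15, n17, n23, n3.

n11, n15, n17, n23, n3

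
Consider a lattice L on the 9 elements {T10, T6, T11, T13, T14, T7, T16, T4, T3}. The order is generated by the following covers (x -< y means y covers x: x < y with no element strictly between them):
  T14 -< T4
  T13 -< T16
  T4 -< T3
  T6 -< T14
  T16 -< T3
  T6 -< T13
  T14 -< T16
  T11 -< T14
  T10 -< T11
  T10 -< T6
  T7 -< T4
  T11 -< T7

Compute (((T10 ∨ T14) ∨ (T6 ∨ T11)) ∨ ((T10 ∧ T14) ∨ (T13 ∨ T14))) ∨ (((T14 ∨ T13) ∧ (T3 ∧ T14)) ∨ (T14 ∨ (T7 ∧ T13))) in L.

T10 ∨ T14 = T14
T6 ∨ T11 = T14
T14 ∨ T14 = T14
T10 ∧ T14 = T10
T13 ∨ T14 = T16
T10 ∨ T16 = T16
T14 ∨ T16 = T16
T14 ∨ T13 = T16
T3 ∧ T14 = T14
T16 ∧ T14 = T14
T7 ∧ T13 = T10
T14 ∨ T10 = T14
T14 ∨ T14 = T14
T16 ∨ T14 = T16

T16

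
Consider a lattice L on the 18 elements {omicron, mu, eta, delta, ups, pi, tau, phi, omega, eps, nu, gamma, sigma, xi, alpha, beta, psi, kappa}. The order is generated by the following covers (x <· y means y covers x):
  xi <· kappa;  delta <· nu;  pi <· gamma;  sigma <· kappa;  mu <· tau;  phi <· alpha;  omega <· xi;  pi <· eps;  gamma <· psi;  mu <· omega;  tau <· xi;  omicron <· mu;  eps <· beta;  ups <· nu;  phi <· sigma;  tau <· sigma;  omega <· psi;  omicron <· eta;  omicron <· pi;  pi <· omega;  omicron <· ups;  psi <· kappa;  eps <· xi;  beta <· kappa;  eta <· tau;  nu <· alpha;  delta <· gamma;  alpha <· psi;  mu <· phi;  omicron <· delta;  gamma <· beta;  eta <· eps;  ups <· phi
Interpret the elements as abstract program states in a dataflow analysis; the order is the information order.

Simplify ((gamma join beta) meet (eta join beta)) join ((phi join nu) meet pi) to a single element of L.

gamma ∨ beta = beta
eta ∨ beta = beta
beta ∧ beta = beta
phi ∨ nu = alpha
alpha ∧ pi = omicron
beta ∨ omicron = beta

beta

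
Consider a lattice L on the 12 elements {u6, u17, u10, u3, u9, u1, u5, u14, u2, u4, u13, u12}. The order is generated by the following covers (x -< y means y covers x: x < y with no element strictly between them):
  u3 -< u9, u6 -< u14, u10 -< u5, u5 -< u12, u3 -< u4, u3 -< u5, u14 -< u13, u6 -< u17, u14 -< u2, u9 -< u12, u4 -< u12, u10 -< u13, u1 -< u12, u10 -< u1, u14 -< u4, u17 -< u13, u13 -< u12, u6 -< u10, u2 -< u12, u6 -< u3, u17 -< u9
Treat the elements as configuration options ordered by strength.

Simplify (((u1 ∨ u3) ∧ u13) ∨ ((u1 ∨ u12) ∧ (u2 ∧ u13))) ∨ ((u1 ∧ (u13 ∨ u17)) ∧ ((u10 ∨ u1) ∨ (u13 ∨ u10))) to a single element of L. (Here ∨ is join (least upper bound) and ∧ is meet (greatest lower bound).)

u13

u1 ∨ u3 = u12
u12 ∧ u13 = u13
u1 ∨ u12 = u12
u2 ∧ u13 = u14
u12 ∧ u14 = u14
u13 ∨ u14 = u13
u13 ∨ u17 = u13
u1 ∧ u13 = u10
u10 ∨ u1 = u1
u13 ∨ u10 = u13
u1 ∨ u13 = u12
u10 ∧ u12 = u10
u13 ∨ u10 = u13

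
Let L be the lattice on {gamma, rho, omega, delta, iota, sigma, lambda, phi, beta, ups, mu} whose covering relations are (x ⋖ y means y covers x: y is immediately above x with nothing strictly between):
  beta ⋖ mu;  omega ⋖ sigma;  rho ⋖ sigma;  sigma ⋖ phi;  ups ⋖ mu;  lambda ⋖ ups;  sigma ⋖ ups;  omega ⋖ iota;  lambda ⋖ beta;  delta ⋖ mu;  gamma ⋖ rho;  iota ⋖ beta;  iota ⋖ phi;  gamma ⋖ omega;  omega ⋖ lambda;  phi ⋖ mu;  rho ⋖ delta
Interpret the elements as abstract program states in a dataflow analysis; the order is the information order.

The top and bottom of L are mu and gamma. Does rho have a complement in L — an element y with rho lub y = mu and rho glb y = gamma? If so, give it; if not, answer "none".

beta

Need y with rho ∨ y = mu and rho ∧ y = gamma.
Checking each element gives: beta.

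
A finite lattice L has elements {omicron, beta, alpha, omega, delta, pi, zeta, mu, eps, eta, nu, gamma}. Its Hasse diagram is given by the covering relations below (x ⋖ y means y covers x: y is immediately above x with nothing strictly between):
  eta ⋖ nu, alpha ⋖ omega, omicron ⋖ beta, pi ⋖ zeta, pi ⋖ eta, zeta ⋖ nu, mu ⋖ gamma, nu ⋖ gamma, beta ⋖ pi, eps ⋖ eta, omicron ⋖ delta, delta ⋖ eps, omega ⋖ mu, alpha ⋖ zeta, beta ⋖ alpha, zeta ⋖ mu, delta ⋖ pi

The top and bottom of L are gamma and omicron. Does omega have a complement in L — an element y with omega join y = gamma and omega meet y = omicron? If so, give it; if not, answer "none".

eps

Need y with omega ∨ y = gamma and omega ∧ y = omicron.
Checking each element gives: eps.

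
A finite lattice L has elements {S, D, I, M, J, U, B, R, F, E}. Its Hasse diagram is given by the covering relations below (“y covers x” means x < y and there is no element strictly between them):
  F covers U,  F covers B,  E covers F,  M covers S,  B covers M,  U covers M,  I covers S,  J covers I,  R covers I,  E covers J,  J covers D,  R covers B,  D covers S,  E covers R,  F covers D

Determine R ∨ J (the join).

Common upper bounds of {R, J}: E.
The least among these is E.

E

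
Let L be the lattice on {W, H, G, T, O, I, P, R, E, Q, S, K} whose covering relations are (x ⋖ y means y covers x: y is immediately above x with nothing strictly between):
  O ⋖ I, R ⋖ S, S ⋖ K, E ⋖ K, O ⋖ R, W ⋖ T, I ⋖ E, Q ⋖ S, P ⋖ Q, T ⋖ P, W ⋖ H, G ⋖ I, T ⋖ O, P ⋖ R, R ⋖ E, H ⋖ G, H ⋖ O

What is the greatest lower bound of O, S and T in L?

Common lower bounds of {O, S, T}: T, W.
The greatest among these is T.

T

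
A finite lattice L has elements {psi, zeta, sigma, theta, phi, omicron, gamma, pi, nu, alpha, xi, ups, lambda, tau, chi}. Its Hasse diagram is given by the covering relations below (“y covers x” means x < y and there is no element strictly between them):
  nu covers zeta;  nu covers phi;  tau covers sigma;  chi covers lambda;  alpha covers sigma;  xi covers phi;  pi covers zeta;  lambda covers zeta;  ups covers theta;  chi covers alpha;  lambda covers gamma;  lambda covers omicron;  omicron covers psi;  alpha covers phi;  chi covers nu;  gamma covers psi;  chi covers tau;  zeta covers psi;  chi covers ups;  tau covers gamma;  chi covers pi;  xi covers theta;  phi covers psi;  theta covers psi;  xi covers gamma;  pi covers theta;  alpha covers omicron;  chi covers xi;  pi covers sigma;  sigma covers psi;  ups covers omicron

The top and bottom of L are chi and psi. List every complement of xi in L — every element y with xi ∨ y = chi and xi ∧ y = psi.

omicron, sigma, zeta

Need y with xi ∨ y = chi and xi ∧ y = psi.
Checking each element gives: omicron, sigma, zeta.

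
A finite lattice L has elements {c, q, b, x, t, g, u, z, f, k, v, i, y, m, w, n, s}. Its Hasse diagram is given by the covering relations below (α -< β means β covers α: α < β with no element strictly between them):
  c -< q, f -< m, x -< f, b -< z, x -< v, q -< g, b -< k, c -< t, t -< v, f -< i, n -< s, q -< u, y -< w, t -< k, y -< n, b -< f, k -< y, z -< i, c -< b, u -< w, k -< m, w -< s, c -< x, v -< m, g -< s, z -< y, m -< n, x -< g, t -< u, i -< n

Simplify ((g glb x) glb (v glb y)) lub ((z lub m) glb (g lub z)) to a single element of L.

g ∧ x = x
v ∧ y = t
x ∧ t = c
z ∨ m = n
g ∨ z = s
n ∧ s = n
c ∨ n = n

n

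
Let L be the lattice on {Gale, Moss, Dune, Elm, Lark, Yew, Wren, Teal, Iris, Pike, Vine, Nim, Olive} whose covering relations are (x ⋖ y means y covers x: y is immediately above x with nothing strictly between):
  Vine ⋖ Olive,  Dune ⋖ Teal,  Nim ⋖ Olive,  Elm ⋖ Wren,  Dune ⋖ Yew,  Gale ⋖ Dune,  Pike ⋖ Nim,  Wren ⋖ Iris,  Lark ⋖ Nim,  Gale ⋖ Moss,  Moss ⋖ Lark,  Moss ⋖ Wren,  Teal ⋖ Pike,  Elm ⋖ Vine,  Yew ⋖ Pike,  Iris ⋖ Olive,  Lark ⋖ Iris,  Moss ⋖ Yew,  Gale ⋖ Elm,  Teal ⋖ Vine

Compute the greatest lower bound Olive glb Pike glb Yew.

Yew

Common lower bounds of {Olive, Pike, Yew}: Dune, Gale, Moss, Yew.
The greatest among these is Yew.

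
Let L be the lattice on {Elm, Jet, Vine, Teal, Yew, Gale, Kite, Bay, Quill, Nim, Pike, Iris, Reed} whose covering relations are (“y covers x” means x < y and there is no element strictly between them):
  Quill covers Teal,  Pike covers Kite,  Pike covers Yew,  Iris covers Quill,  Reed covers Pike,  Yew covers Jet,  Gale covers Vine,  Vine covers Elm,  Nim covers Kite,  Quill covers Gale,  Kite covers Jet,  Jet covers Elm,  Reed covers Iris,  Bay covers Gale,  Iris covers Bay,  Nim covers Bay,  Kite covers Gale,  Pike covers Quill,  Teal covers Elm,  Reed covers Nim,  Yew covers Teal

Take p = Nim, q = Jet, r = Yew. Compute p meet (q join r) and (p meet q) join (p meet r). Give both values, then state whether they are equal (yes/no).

Jet; Jet; yes

q join r = Yew, so p meet (q join r) = Nim meet Yew = Jet.
p meet q = Jet and p meet r = Jet, so (p meet q) join (p meet r) = Jet join Jet = Jet.
Equal: yes.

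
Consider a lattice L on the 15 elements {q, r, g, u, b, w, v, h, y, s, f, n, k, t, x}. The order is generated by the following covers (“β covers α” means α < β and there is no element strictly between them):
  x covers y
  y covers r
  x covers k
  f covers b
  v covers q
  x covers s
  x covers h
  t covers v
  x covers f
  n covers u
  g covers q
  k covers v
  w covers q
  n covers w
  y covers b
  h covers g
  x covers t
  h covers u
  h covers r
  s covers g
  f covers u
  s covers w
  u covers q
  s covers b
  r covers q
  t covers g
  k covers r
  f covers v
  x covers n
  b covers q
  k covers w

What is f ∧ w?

Common lower bounds of {f, w}: q.
The greatest among these is q.

q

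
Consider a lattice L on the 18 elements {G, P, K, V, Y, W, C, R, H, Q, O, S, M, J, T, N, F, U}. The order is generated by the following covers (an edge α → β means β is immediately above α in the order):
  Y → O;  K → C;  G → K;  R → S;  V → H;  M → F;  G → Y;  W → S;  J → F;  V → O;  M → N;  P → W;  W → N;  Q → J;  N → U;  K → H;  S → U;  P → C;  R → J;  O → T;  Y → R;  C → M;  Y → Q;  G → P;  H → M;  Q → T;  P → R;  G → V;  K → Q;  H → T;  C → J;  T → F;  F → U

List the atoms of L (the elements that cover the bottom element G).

The atoms are exactly the elements that cover G: K, P, V, Y.

K, P, V, Y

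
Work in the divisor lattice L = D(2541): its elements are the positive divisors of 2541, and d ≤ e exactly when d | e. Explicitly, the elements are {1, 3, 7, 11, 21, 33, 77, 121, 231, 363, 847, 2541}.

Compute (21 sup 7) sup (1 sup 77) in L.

231

21 ∨ 7 = 21
1 ∨ 77 = 77
21 ∨ 77 = 231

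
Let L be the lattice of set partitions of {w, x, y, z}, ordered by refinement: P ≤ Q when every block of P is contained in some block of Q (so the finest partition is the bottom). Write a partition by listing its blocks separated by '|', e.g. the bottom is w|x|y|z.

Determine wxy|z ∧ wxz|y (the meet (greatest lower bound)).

The meet (common refinement) of wxy|z and wxz|y intersects blocks pairwise, giving wx|y|z.

wx|y|z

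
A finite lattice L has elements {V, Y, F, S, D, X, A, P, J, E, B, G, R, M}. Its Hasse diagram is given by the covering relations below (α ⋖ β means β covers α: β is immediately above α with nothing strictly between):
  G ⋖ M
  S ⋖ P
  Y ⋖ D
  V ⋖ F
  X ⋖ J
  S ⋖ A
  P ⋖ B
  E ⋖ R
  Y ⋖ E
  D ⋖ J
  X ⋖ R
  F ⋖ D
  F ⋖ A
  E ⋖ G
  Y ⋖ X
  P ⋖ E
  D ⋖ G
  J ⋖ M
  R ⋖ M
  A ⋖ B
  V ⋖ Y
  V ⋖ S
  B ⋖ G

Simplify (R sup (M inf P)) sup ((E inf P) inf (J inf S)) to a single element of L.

M ∧ P = P
R ∨ P = R
E ∧ P = P
J ∧ S = V
P ∧ V = V
R ∨ V = R

R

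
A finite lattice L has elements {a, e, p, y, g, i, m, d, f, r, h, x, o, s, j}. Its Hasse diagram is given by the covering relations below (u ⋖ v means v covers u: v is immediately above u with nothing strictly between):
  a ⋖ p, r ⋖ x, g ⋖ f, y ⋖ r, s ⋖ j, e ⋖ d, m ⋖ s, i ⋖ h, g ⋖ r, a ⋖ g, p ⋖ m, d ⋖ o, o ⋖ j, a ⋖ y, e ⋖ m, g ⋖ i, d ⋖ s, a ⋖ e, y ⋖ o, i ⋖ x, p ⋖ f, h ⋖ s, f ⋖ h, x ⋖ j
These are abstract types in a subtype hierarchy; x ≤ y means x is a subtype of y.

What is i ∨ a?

i

Common upper bounds of {i, a}: h, i, j, s, x.
The least among these is i.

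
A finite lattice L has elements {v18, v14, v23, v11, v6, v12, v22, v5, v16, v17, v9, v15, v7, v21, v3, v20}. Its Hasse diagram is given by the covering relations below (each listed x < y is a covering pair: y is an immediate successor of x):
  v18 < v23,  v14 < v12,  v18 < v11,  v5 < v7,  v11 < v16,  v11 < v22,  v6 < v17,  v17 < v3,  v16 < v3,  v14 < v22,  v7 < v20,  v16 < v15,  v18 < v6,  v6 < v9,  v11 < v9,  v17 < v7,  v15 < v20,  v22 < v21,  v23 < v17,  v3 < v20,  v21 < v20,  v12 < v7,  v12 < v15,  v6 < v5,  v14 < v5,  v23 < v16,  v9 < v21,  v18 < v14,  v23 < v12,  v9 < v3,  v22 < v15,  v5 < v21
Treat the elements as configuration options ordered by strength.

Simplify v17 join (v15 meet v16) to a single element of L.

v3

v15 ∧ v16 = v16
v17 ∨ v16 = v3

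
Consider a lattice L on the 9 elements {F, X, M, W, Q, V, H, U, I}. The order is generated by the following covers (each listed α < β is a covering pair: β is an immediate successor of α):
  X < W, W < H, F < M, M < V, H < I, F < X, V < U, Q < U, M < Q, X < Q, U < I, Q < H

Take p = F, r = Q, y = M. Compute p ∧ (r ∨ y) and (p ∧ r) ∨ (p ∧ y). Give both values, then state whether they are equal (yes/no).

F; F; yes

r ∨ y = Q, so p ∧ (r ∨ y) = F ∧ Q = F.
p ∧ r = F and p ∧ y = F, so (p ∧ r) ∨ (p ∧ y) = F ∨ F = F.
Equal: yes.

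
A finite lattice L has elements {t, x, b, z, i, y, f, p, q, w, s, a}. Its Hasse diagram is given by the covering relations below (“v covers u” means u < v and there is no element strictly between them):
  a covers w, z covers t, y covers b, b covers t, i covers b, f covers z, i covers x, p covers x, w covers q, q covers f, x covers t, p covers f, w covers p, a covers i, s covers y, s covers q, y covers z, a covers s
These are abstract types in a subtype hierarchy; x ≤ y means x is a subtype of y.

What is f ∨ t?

Common upper bounds of {f, t}: a, f, p, q, s, w.
The least among these is f.

f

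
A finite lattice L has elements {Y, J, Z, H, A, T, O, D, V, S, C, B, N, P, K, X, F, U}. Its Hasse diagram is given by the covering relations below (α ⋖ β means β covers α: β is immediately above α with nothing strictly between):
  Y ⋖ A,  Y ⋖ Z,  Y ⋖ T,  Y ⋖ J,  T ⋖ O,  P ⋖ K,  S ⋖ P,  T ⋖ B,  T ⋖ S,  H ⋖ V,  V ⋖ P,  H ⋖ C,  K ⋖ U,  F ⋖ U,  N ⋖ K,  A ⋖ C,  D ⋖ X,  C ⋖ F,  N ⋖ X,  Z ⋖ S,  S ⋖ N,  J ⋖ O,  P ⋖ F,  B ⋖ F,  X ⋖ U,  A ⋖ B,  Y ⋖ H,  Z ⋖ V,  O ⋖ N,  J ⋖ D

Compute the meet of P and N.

S

Common lower bounds of {P, N}: S, T, Y, Z.
The greatest among these is S.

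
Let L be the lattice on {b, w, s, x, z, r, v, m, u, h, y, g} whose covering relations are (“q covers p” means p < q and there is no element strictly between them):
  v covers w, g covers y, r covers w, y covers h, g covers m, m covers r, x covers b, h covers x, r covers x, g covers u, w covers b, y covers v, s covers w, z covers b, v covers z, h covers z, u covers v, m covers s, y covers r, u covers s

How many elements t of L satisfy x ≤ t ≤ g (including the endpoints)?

6

The interval [x, g] = {g, h, m, r, x, y}, which has 6 elements.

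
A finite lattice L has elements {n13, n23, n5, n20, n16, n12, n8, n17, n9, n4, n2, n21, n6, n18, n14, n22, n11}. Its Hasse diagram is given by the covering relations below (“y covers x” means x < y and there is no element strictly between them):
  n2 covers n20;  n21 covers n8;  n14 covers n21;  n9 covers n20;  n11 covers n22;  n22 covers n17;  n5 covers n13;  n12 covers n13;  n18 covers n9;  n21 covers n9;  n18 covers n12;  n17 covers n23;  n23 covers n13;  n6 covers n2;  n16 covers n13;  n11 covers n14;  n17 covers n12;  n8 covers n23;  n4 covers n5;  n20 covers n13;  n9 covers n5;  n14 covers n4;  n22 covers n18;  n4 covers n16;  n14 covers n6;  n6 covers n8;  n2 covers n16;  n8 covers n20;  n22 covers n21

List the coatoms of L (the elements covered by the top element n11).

The coatoms are exactly the elements covered by n11: n14, n22.

n14, n22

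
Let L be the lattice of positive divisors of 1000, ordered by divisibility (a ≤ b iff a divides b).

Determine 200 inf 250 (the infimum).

In the divisibility order, the meet is the greatest common divisor: gcd(200, 250) = 50.

50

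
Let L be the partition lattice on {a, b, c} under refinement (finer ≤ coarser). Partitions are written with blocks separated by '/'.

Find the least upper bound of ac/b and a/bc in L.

Common upper bounds of {ac/b, a/bc}: abc.
The least among these is abc.

abc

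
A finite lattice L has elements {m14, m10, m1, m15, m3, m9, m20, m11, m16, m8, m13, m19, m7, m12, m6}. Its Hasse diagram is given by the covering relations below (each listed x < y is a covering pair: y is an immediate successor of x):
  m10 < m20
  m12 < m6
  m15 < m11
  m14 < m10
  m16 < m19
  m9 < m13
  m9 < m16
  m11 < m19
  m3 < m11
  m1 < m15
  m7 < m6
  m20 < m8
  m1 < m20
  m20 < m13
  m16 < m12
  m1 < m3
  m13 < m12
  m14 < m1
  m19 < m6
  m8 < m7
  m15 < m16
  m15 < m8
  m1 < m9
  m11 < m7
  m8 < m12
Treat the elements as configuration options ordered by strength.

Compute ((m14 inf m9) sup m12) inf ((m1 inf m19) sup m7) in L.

m14 ∧ m9 = m14
m14 ∨ m12 = m12
m1 ∧ m19 = m1
m1 ∨ m7 = m7
m12 ∧ m7 = m8

m8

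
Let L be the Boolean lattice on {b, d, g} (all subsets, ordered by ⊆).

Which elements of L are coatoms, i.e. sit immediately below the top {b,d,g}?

{b,d}, {b,g}, {d,g}

The coatoms are exactly the elements covered by {b,d,g}: {b,d}, {b,g}, {d,g}.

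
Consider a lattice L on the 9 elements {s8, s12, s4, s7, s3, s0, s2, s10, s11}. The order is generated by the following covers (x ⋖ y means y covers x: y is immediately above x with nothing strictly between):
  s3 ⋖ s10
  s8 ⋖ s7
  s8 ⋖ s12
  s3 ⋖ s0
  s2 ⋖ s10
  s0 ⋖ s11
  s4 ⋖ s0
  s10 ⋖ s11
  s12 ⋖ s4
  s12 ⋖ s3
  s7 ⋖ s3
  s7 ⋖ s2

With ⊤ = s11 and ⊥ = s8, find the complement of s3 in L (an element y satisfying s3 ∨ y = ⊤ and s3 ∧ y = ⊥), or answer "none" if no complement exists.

For every candidate y, either s3 ∨ y ≠ s11 or s3 ∧ y ≠ s8; no complement exists.

none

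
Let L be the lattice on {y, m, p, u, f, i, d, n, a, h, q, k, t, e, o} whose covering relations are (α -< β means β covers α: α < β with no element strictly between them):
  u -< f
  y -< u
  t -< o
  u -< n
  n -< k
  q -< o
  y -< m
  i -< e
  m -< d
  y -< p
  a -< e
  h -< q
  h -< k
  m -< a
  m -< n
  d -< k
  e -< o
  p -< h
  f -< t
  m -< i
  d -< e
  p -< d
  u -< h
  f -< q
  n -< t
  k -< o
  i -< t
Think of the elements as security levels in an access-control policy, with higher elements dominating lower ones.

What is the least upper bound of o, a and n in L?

o

Common upper bounds of {o, a, n}: o.
The least among these is o.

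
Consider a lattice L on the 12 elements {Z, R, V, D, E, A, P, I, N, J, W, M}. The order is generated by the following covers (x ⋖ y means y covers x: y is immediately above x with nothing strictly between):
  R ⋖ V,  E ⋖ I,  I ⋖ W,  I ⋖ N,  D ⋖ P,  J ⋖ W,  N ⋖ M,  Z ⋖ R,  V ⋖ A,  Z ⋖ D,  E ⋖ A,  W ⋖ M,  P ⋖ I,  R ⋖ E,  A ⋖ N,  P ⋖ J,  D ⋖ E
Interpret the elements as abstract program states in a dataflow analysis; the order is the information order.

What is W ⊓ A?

Common lower bounds of {W, A}: D, E, R, Z.
The greatest among these is E.

E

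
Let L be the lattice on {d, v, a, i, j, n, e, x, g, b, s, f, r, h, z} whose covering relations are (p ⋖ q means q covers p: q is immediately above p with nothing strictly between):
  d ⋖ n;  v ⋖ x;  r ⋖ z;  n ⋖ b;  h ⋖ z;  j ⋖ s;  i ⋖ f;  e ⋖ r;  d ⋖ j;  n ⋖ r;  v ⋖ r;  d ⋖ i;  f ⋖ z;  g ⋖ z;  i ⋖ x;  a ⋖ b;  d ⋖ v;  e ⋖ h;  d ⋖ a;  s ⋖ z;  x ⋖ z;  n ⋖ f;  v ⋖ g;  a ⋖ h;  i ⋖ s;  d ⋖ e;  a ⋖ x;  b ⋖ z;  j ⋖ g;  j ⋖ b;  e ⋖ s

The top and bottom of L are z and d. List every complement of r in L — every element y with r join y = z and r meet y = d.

a, i, j

Need y with r ∨ y = z and r ∧ y = d.
Checking each element gives: a, i, j.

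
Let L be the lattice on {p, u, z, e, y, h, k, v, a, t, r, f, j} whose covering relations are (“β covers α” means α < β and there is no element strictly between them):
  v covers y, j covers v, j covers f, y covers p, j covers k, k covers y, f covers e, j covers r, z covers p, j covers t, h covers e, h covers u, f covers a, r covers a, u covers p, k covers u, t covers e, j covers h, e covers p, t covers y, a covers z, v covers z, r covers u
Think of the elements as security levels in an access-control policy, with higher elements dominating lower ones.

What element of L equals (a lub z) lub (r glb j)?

r

a ∨ z = a
r ∧ j = r
a ∨ r = r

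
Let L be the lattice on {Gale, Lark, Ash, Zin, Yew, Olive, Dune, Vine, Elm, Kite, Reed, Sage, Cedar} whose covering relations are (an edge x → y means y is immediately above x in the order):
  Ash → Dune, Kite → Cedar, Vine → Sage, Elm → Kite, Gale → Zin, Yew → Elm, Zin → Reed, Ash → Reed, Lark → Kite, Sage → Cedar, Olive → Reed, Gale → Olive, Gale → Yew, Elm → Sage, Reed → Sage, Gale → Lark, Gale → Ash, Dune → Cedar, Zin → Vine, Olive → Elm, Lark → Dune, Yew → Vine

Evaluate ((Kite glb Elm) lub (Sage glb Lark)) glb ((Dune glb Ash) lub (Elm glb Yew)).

Elm

Kite ∧ Elm = Elm
Sage ∧ Lark = Gale
Elm ∨ Gale = Elm
Dune ∧ Ash = Ash
Elm ∧ Yew = Yew
Ash ∨ Yew = Sage
Elm ∧ Sage = Elm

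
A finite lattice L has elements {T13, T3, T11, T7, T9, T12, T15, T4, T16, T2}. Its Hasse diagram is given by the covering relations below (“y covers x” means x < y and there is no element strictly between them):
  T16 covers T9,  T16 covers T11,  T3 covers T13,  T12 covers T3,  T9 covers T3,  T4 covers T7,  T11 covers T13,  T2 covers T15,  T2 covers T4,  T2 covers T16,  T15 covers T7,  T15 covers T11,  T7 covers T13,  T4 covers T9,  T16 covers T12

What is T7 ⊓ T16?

T13

Common lower bounds of {T7, T16}: T13.
The greatest among these is T13.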